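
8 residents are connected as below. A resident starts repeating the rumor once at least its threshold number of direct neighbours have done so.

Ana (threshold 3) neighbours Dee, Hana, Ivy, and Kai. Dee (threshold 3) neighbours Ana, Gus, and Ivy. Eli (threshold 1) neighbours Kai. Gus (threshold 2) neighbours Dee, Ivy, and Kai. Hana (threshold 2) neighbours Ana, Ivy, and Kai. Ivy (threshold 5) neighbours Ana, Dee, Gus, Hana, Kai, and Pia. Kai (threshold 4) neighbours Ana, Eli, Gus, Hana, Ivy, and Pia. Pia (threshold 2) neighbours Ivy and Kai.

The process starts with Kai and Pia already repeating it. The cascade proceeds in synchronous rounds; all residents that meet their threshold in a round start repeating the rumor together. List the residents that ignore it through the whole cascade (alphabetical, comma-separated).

Ana, Dee, Gus, Hana, Ivy

Round 1 — Kai, Pia start repeating the rumor (initial).
Round 2 — checking thresholds:
  Ana: 1 of 4 neighbours < 3, holds.
  Eli: 1 of 1 neighbours ≥ 1, starts repeating the rumor.
  Gus: 1 of 3 neighbours < 2, holds.
  Hana: 1 of 3 neighbours < 2, holds.
  Ivy: 2 of 6 neighbours < 5, holds.
Round 3 — no new spreads; cascade stops.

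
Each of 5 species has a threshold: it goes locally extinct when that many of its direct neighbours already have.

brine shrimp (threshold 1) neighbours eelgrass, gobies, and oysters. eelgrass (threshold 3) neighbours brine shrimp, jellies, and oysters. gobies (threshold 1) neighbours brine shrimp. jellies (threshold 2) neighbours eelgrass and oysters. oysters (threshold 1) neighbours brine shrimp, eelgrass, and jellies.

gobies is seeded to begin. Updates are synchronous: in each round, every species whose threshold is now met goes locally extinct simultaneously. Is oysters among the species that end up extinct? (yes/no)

Round 1 — gobies goes locally extinct (initial).
Round 2 — checking thresholds:
  brine shrimp: 1 of 3 neighbours ≥ 1, goes locally extinct.
Round 3 — checking thresholds:
  eelgrass: 1 of 3 neighbours < 3, holds.
  oysters: 1 of 3 neighbours ≥ 1, goes locally extinct.
Round 4 — no new extinctions; cascade stops.

yes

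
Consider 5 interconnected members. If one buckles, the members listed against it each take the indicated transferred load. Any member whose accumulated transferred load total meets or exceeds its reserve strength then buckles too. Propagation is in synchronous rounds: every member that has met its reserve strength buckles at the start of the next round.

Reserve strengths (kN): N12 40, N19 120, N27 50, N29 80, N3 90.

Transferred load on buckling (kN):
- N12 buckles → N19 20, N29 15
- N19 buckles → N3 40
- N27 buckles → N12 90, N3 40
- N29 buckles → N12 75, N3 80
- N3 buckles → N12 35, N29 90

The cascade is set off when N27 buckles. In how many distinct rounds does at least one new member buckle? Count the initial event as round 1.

Round 1 — N27 buckles (initial).
  N12: +90 → 90 ≥ 40
  N3: +40 → 40 < 90
Round 2 — N12 buckles.
  N19: +20 → 20 < 120
  N29: +15 → 15 < 80
No further bucklings.

2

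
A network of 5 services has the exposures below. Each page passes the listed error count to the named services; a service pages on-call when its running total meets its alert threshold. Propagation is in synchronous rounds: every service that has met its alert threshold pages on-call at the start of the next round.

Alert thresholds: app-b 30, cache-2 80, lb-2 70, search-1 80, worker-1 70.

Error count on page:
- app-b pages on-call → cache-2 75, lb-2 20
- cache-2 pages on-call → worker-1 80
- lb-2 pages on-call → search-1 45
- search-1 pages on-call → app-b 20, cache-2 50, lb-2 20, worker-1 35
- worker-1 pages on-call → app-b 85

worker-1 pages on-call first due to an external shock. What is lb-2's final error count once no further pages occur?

20

Round 1 — worker-1 pages on-call (initial).
  app-b: +85 → 85 ≥ 30
Round 2 — app-b pages on-call.
  cache-2: +75 → 75 < 80
  lb-2: +20 → 20 < 70
No further pages.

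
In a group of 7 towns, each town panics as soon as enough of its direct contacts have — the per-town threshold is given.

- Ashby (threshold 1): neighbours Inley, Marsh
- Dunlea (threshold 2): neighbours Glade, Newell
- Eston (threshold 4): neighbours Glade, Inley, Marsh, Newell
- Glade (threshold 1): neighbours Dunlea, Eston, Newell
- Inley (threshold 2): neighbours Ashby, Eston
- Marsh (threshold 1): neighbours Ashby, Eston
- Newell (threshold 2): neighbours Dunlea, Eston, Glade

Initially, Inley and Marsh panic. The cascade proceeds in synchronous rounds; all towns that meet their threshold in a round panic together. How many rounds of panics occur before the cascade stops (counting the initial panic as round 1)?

2

Round 1 — Inley, Marsh panic (initial).
Round 2 — checking thresholds:
  Ashby: 2 of 2 neighbours ≥ 1, panics.
  Eston: 2 of 4 neighbours < 4, below threshold.
Round 3 — no new panics; cascade stops.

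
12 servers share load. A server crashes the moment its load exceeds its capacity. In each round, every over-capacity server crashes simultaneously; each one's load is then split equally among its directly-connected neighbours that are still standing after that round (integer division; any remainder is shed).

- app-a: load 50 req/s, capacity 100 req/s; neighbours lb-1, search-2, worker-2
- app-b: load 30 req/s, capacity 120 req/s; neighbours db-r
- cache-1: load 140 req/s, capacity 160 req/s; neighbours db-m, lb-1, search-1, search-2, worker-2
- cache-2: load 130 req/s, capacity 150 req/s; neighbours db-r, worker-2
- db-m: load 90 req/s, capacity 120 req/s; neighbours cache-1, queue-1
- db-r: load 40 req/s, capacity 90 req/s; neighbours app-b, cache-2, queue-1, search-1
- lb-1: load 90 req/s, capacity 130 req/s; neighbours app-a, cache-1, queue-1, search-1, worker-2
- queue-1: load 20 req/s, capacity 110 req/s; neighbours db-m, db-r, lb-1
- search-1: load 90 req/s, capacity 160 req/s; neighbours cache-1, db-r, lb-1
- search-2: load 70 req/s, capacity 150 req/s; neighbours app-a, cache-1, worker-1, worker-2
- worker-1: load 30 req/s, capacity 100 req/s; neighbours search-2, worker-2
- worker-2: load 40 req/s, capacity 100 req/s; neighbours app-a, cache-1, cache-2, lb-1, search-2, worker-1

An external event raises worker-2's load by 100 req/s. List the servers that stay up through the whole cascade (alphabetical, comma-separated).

Round 1 — worker-2 at 140 > 100. worker-2 crashes.
  worker-2 sheds 140 req/s to app-a, cache-1, cache-2, lb-1, search-2, worker-1: 23 each (2 lost).
    app-a: 50+23 = 73 ≤ 100
    cache-1: 140+23 = 163 > 160
    cache-2: 130+23 = 153 > 150
    lb-1: 90+23 = 113 ≤ 130
    search-2: 70+23 = 93 ≤ 150
    worker-1: 30+23 = 53 ≤ 100
Round 2 — cache-1, cache-2 crash.
  cache-1 sheds 163 req/s to db-m, lb-1, search-1, search-2: 40 each (3 lost).
    db-m: 90+40 = 130 > 120
    lb-1: 113+40 = 153 > 130
    search-1: 90+40 = 130 ≤ 160
    search-2: 93+40 = 133 ≤ 150
  cache-2 sheds 153 req/s to db-r: 153 each.
    db-r: 40+153 = 193 > 90
Round 3 — db-m, db-r, lb-1 crash.
  db-m sheds 130 req/s to queue-1: 130 each.
    queue-1: 20+130 = 150 > 110
  db-r sheds 193 req/s to app-b, queue-1, search-1: 64 each (1 lost).
    app-b: 30+64 = 94 ≤ 120
    queue-1: 150+64 = 214 > 110
    search-1: 130+64 = 194 > 160
  lb-1 sheds 153 req/s to app-a, queue-1, search-1: 51 each.
    app-a: 73+51 = 124 > 100
    queue-1: 214+51 = 265 > 110
    search-1: 194+51 = 245 > 160
Round 4 — app-a, queue-1, search-1 crash.
  app-a sheds 124 req/s to search-2: 124 each.
    search-2: 133+124 = 257 > 150
  queue-1 sheds 265 req/s: no online neighbours, lost.
  search-1 sheds 245 req/s: no online neighbours, lost.
Round 5 — search-2 crashes.
  search-2 sheds 257 req/s to worker-1: 257 each.
    worker-1: 53+257 = 310 > 100
Round 6 — worker-1 crashes.
  worker-1 sheds 310 req/s: no online neighbours, lost.
No further crashes.

app-b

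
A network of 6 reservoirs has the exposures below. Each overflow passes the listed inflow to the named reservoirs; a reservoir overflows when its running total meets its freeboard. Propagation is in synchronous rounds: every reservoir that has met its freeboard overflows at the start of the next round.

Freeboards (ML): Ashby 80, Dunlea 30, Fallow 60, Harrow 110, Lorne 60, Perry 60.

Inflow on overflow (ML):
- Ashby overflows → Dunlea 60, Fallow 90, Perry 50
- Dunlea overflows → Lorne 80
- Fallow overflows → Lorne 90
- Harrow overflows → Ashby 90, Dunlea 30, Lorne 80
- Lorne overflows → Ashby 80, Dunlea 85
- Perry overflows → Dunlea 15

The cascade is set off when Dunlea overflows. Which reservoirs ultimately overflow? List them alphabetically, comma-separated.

Round 1 — Dunlea overflows (initial).
  Lorne: +80 → 80 ≥ 60
Round 2 — Lorne overflows.
  Ashby: +80 → 80 ≥ 80
Round 3 — Ashby overflows.
  Fallow: +90 → 90 ≥ 60
  Perry: +50 → 50 < 60
Round 4 — Fallow overflows.
No further overflows.

Ashby, Dunlea, Fallow, Lorne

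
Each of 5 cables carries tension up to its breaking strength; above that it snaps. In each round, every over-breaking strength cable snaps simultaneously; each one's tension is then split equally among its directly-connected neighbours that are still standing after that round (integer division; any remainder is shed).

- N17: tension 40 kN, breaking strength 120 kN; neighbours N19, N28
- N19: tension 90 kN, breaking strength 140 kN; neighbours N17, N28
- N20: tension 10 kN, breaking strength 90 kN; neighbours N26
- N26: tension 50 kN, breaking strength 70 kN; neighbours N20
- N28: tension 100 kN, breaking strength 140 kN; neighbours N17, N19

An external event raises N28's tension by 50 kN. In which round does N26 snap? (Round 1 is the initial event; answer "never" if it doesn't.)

Round 1 — N28 at 150 > 140. N28 snaps.
  N28 sheds 150 kN to N17, N19: 75 each.
    N17: 40+75 = 115 ≤ 120
    N19: 90+75 = 165 > 140
Round 2 — N19 snaps.
  N19 sheds 165 kN to N17: 165 each.
    N17: 115+165 = 280 > 120
Round 3 — N17 snaps.
  N17 sheds 280 kN: no online neighbours, lost.
No further breaks.

never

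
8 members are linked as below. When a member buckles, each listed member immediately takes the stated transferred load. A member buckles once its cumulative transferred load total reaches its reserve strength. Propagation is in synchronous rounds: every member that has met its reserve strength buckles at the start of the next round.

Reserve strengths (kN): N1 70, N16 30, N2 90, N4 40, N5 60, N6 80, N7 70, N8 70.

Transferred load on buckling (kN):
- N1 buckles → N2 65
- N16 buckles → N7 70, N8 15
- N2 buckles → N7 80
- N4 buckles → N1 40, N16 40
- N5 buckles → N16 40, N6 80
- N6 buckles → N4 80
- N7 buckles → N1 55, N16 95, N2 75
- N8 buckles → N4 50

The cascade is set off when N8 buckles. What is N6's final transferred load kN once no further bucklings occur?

0

Round 1 — N8 buckles (initial).
  N4: +50 → 50 ≥ 40
Round 2 — N4 buckles.
  N1: +40 → 40 < 70
  N16: +40 → 40 ≥ 30
Round 3 — N16 buckles.
  N7: +70 → 70 ≥ 70
Round 4 — N7 buckles.
  N1: +55 → 95 ≥ 70
  N2: +75 → 75 < 90
Round 5 — N1 buckles.
  N2: +65 → 140 ≥ 90
Round 6 — N2 buckles.
No further bucklings.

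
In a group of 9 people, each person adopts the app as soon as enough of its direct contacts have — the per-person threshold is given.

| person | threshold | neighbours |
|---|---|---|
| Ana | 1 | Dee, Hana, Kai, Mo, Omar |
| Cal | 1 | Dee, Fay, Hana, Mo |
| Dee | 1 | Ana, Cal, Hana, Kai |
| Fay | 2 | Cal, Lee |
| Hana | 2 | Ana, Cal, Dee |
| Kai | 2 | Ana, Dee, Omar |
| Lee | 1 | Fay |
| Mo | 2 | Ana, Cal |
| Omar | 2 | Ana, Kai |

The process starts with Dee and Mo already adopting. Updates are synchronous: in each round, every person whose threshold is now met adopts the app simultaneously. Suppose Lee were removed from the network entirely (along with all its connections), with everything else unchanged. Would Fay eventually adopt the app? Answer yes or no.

no

With Lee removed:
Round 1 — Dee, Mo adopt the app (initial).
Round 2 — checking thresholds:
  Ana: 2 of 5 neighbours ≥ 1, adopts the app.
  Cal: 2 of 4 neighbours ≥ 1, adopts the app.
  Hana: 1 of 3 neighbours < 2, not yet.
  Kai: 1 of 3 neighbours < 2, not yet.
Round 3 — checking thresholds:
  Fay: 1 of 1 neighbours < 2, not yet.
  Hana: 3 of 3 neighbours ≥ 2, adopts the app.
  Kai: 2 of 3 neighbours ≥ 2, adopts the app.
  Omar: 1 of 2 neighbours < 2, not yet.
Round 4 — checking thresholds:
  Fay: 1 of 1 neighbours < 2, not yet.
  Omar: 2 of 2 neighbours ≥ 2, adopts the app.
Round 5 — no new adoptions; cascade stops.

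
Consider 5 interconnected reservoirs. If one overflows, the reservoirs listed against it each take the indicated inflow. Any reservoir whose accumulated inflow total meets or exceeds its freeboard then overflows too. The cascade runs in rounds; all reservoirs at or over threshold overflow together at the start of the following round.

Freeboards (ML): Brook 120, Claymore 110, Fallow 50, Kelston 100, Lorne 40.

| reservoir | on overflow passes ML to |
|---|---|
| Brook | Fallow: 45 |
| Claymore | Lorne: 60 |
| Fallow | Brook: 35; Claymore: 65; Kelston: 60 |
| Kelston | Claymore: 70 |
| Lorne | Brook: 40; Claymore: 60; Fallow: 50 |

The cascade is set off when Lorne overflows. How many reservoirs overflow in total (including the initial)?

3

Round 1 — Lorne overflows (initial).
  Brook: +40 → 40 < 120
  Claymore: +60 → 60 < 110
  Fallow: +50 → 50 ≥ 50
Round 2 — Fallow overflows.
  Brook: +35 → 75 < 120
  Claymore: +65 → 125 ≥ 110
  Kelston: +60 → 60 < 100
Round 3 — Claymore overflows.
No further overflows.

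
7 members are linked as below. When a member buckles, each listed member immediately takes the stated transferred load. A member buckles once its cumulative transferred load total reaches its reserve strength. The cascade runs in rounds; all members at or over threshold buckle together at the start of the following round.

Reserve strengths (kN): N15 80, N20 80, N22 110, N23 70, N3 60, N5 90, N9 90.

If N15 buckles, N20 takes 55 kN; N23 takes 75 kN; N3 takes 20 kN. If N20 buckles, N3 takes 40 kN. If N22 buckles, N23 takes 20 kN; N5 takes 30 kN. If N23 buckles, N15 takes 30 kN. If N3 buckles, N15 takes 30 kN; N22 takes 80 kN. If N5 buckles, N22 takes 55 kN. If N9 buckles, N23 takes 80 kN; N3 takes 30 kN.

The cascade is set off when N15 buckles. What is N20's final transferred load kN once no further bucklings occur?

Round 1 — N15 buckles (initial).
  N20: +55 → 55 < 80
  N23: +75 → 75 ≥ 70
  N3: +20 → 20 < 60
Round 2 — N23 buckles.
No further bucklings.

55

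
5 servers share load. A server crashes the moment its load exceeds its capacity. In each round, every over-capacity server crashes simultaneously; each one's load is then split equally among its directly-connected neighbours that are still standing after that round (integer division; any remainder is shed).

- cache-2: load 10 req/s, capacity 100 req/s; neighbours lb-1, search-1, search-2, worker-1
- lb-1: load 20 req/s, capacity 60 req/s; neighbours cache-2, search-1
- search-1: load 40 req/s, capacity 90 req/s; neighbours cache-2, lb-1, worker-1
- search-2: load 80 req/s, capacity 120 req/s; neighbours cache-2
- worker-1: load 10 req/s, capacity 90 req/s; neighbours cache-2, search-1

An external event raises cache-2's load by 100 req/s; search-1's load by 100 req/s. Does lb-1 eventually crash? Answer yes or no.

Round 1 — cache-2 at 110 > 100; search-1 at 140 > 90. cache-2, search-1 crash.
  cache-2 sheds 110 req/s to lb-1, search-2, worker-1: 36 each (2 lost).
    lb-1: 20+36 = 56 ≤ 60
    search-2: 80+36 = 116 ≤ 120
    worker-1: 10+36 = 46 ≤ 90
  search-1 sheds 140 req/s to lb-1, worker-1: 70 each.
    lb-1: 56+70 = 126 > 60
    worker-1: 46+70 = 116 > 90
Round 2 — lb-1, worker-1 crash.
  lb-1 sheds 126 req/s: no online neighbours, lost.
  worker-1 sheds 116 req/s: no online neighbours, lost.
No further crashes.

yes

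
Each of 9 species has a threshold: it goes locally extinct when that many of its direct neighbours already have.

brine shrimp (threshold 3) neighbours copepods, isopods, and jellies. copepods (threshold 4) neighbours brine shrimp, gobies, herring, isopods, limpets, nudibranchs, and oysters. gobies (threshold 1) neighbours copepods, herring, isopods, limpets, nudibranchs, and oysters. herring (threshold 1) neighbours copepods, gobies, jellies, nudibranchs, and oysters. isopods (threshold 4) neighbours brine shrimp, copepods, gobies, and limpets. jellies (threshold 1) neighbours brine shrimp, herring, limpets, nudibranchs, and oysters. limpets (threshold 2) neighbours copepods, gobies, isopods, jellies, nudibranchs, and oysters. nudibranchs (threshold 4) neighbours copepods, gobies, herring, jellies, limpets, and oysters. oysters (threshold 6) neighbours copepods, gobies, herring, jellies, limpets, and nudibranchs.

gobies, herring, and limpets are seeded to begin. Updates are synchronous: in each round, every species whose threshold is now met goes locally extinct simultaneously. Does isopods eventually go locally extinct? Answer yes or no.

Round 1 — gobies, herring, limpets go locally extinct (initial).
Round 2 — checking thresholds:
  copepods: 3 of 7 neighbours < 4, holds.
  isopods: 2 of 4 neighbours < 4, holds.
  jellies: 2 of 5 neighbours ≥ 1, goes locally extinct.
  nudibranchs: 3 of 6 neighbours < 4, holds.
  oysters: 3 of 6 neighbours < 6, holds.
Round 3 — checking thresholds:
  brine shrimp: 1 of 3 neighbours < 3, holds.
  copepods: 3 of 7 neighbours < 4, holds.
  isopods: 2 of 4 neighbours < 4, holds.
  nudibranchs: 4 of 6 neighbours ≥ 4, goes locally extinct.
  oysters: 4 of 6 neighbours < 6, holds.
Round 4 — checking thresholds:
  brine shrimp: 1 of 3 neighbours < 3, holds.
  copepods: 4 of 7 neighbours ≥ 4, goes locally extinct.
  isopods: 2 of 4 neighbours < 4, holds.
  oysters: 5 of 6 neighbours < 6, holds.
Round 5 — checking thresholds:
  brine shrimp: 2 of 3 neighbours < 3, holds.
  isopods: 3 of 4 neighbours < 4, holds.
  oysters: 6 of 6 neighbours ≥ 6, goes locally extinct.
Round 6 — no new extinctions; cascade stops.

no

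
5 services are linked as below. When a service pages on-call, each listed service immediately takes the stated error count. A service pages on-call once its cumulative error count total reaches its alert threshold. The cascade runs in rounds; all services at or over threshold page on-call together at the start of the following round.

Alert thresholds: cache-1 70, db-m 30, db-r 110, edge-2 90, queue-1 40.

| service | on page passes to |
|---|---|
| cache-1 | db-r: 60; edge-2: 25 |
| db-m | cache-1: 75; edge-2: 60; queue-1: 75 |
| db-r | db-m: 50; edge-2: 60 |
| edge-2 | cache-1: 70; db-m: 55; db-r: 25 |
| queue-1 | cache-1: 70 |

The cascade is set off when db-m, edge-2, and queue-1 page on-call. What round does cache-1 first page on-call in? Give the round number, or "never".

2

Round 1 — db-m, edge-2, queue-1 page on-call (initial).
  cache-1: +75+70+70 → 215 ≥ 70
  db-r: +25 → 25 < 110
Round 2 — cache-1 pages on-call.
  db-r: +60 → 85 < 110
No further pages.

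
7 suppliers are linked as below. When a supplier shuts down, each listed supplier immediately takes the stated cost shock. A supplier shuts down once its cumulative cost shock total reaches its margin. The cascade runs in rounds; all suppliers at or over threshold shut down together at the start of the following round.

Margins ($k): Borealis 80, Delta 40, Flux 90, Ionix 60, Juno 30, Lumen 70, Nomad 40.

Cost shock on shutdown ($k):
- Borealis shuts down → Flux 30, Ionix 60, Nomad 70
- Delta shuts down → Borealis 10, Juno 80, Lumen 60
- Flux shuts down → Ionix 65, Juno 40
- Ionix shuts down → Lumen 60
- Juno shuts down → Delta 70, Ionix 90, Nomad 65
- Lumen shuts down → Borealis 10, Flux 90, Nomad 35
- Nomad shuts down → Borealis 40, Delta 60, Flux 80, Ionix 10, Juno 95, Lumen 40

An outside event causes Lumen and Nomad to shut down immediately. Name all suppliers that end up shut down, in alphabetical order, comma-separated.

Round 1 — Lumen, Nomad shut down (initial).
  Borealis: +10+40 → 50 < 80
  Delta: +60 → 60 ≥ 40
  Flux: +90+80 → 170 ≥ 90
  Ionix: +10 → 10 < 60
  Juno: +95 → 95 ≥ 30
Round 2 — Delta, Flux, Juno shut down.
  Borealis: +10 → 60 < 80
  Ionix: +65+90 → 165 ≥ 60
Round 3 — Ionix shuts down.
No further shutdowns.

Delta, Flux, Ionix, Juno, Lumen, Nomad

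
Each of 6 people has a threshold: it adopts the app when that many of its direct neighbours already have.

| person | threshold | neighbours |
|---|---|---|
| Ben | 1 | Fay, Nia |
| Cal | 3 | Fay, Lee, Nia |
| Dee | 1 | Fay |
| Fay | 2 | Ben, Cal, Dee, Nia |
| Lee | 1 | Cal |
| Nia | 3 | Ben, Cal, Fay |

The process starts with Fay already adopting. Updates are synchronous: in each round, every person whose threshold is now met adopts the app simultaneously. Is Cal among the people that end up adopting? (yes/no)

Round 1 — Fay adopts the app (initial).
Round 2 — checking thresholds:
  Ben: 1 of 2 neighbours ≥ 1, adopts the app.
  Cal: 1 of 3 neighbours < 3, below threshold.
  Dee: 1 of 1 neighbours ≥ 1, adopts the app.
  Nia: 1 of 3 neighbours < 3, below threshold.
Round 3 — no new adoptions; cascade stops.

no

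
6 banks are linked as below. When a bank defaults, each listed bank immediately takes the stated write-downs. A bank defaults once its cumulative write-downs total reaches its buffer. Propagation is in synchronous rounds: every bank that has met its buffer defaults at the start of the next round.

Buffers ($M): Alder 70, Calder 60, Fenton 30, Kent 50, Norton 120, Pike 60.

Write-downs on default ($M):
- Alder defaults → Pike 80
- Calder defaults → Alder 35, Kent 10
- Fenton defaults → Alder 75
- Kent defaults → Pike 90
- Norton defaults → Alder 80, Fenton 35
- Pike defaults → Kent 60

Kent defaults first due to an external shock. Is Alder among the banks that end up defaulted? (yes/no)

no

Round 1 — Kent defaults (initial).
  Pike: +90 → 90 ≥ 60
Round 2 — Pike defaults.
No further defaults.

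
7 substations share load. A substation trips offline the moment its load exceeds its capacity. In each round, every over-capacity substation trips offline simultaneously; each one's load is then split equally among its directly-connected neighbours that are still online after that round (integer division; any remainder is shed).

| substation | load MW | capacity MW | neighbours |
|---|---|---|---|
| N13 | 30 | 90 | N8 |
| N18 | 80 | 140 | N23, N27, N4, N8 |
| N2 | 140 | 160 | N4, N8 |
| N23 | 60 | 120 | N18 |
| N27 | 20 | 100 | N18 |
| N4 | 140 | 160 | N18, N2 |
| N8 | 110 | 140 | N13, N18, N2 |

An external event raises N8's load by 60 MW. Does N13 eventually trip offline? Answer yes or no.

no

Round 1 — N8 at 170 > 140. N8 trips offline.
  N8 sheds 170 MW to N13, N18, N2: 56 each (2 lost).
    N13: 30+56 = 86 ≤ 90
    N18: 80+56 = 136 ≤ 140
    N2: 140+56 = 196 > 160
Round 2 — N2 trips offline.
  N2 sheds 196 MW to N4: 196 each.
    N4: 140+196 = 336 > 160
Round 3 — N4 trips offline.
  N4 sheds 336 MW to N18: 336 each.
    N18: 136+336 = 472 > 140
Round 4 — N18 trips offline.
  N18 sheds 472 MW to N23, N27: 236 each.
    N23: 60+236 = 296 > 120
    N27: 20+236 = 256 > 100
Round 5 — N23, N27 trip offline.
  N23 sheds 296 MW: no online neighbours, lost.
  N27 sheds 256 MW: no online neighbours, lost.
No further trips.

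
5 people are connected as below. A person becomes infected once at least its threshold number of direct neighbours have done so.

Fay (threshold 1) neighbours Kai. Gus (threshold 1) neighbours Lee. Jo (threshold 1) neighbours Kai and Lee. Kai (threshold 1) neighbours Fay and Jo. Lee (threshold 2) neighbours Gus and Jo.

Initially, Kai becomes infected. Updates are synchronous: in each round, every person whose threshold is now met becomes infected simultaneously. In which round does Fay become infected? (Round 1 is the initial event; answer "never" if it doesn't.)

2

Round 1 — Kai becomes infected (initial).
Round 2 — checking thresholds:
  Fay: 1 of 1 neighbours ≥ 1, becomes infected.
  Jo: 1 of 2 neighbours ≥ 1, becomes infected.
Round 3 — no new infections; cascade stops.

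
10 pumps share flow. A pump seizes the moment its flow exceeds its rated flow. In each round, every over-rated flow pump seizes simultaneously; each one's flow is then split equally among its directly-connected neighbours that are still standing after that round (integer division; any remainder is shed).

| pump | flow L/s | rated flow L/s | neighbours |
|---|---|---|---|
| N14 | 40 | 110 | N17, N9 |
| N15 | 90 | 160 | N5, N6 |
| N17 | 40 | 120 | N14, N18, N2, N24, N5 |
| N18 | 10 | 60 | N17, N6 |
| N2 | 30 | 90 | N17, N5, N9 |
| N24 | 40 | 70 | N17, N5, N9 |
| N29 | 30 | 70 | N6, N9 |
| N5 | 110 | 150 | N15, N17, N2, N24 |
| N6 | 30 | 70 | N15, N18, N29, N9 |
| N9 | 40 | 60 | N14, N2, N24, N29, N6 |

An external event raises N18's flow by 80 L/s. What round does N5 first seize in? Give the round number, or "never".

never

Round 1 — N18 at 90 > 60. N18 seizes.
  N18 sheds 90 L/s to N17, N6: 45 each.
    N17: 40+45 = 85 ≤ 120
    N6: 30+45 = 75 > 70
Round 2 — N6 seizes.
  N6 sheds 75 L/s to N15, N29, N9: 25 each.
    N15: 90+25 = 115 ≤ 160
    N29: 30+25 = 55 ≤ 70
    N9: 40+25 = 65 > 60
Round 3 — N9 seizes.
  N9 sheds 65 L/s to N14, N2, N24, N29: 16 each (1 lost).
    N14: 40+16 = 56 ≤ 110
    N2: 30+16 = 46 ≤ 90
    N24: 40+16 = 56 ≤ 70
    N29: 55+16 = 71 > 70
Round 4 — N29 seizes.
  N29 sheds 71 L/s: no online neighbours, lost.
No further seizures.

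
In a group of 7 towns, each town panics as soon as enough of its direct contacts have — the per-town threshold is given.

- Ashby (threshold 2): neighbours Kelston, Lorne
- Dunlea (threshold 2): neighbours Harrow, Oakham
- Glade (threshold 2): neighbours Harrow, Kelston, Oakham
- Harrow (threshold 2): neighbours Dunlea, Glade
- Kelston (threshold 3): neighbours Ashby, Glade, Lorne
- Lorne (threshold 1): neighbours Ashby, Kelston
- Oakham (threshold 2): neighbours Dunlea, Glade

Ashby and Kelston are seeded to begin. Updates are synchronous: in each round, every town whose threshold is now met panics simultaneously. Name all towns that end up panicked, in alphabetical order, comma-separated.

Ashby, Kelston, Lorne

Round 1 — Ashby, Kelston panic (initial).
Round 2 — checking thresholds:
  Glade: 1 of 3 neighbours < 2, below threshold.
  Lorne: 2 of 2 neighbours ≥ 1, panics.
Round 3 — no new panics; cascade stops.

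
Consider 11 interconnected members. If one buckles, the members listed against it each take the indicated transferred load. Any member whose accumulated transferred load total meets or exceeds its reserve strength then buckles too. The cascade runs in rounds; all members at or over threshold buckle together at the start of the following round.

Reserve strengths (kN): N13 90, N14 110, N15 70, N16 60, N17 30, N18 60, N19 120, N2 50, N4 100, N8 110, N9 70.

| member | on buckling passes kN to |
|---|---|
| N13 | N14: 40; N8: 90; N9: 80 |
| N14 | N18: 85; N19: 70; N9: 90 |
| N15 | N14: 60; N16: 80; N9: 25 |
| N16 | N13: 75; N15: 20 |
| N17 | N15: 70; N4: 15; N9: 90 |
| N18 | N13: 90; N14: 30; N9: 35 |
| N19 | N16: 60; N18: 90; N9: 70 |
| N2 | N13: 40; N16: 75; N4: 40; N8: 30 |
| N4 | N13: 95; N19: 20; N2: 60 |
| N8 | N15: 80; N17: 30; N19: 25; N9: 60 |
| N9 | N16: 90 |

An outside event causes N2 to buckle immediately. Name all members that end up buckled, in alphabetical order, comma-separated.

N13, N15, N16, N17, N2, N8, N9

Round 1 — N2 buckles (initial).
  N13: +40 → 40 < 90
  N16: +75 → 75 ≥ 60
  N4: +40 → 40 < 100
  N8: +30 → 30 < 110
Round 2 — N16 buckles.
  N13: +75 → 115 ≥ 90
  N15: +20 → 20 < 70
Round 3 — N13 buckles.
  N14: +40 → 40 < 110
  N8: +90 → 120 ≥ 110
  N9: +80 → 80 ≥ 70
Round 4 — N8, N9 buckle.
  N15: +80 → 100 ≥ 70
  N17: +30 → 30 ≥ 30
  N19: +25 → 25 < 120
Round 5 — N15, N17 buckle.
  N14: +60 → 100 < 110
  N4: +15 → 55 < 100
No further bucklings.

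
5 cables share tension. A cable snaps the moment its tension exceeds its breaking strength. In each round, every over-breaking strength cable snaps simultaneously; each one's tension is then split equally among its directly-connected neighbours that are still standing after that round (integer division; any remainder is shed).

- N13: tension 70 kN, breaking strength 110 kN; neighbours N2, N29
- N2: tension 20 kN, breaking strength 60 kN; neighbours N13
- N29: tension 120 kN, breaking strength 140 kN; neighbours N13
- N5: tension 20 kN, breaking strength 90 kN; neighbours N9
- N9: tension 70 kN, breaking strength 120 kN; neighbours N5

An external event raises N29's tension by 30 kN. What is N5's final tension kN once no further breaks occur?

20

Round 1 — N29 at 150 > 140. N29 snaps.
  N29 sheds 150 kN to N13: 150 each.
    N13: 70+150 = 220 > 110
Round 2 — N13 snaps.
  N13 sheds 220 kN to N2: 220 each.
    N2: 20+220 = 240 > 60
Round 3 — N2 snaps.
  N2 sheds 240 kN: no online neighbours, lost.
No further breaks.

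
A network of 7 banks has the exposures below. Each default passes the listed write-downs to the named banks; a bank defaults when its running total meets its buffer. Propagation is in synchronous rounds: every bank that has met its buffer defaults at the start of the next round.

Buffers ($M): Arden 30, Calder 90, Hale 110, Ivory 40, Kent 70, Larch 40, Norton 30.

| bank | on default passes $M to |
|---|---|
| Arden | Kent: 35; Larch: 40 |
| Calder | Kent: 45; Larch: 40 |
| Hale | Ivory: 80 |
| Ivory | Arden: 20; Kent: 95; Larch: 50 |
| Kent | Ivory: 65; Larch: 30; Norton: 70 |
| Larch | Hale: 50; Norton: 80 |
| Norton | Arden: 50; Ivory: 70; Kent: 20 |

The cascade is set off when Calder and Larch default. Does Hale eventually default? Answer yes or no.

no

Round 1 — Calder, Larch default (initial).
  Hale: +50 → 50 < 110
  Kent: +45 → 45 < 70
  Norton: +80 → 80 ≥ 30
Round 2 — Norton defaults.
  Arden: +50 → 50 ≥ 30
  Ivory: +70 → 70 ≥ 40
  Kent: +20 → 65 < 70
Round 3 — Arden, Ivory default.
  Kent: +35+95 → 195 ≥ 70
Round 4 — Kent defaults.
No further defaults.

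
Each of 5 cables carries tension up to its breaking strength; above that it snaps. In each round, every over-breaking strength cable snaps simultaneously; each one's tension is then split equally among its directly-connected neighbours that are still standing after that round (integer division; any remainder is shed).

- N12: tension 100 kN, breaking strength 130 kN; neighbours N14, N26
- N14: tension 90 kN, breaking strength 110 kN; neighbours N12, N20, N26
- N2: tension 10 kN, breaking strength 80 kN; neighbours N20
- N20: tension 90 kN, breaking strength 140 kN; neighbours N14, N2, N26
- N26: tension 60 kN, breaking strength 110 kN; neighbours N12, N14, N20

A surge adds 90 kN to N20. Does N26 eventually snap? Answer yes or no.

Round 1 — N20 at 180 > 140. N20 snaps.
  N20 sheds 180 kN to N14, N2, N26: 60 each.
    N14: 90+60 = 150 > 110
    N2: 10+60 = 70 ≤ 80
    N26: 60+60 = 120 > 110
Round 2 — N14, N26 snap.
  N14 sheds 150 kN to N12: 150 each.
    N12: 100+150 = 250 > 130
  N26 sheds 120 kN to N12: 120 each.
    N12: 250+120 = 370 > 130
Round 3 — N12 snaps.
  N12 sheds 370 kN: no online neighbours, lost.
No further breaks.

yes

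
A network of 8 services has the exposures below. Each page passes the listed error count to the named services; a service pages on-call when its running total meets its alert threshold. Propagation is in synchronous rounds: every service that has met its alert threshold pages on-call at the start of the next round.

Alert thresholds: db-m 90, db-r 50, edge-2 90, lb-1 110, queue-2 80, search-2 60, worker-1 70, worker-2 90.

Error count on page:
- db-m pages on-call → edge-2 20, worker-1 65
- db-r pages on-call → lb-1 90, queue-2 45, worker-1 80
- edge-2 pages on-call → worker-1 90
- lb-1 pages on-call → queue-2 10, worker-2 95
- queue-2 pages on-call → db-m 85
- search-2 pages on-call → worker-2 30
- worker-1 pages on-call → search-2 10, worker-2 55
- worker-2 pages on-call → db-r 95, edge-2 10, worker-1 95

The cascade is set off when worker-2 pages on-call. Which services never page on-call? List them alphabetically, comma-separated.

db-m, edge-2, lb-1, queue-2, search-2

Round 1 — worker-2 pages on-call (initial).
  db-r: +95 → 95 ≥ 50
  edge-2: +10 → 10 < 90
  worker-1: +95 → 95 ≥ 70
Round 2 — db-r, worker-1 page on-call.
  lb-1: +90 → 90 < 110
  queue-2: +45 → 45 < 80
  search-2: +10 → 10 < 60
No further pages.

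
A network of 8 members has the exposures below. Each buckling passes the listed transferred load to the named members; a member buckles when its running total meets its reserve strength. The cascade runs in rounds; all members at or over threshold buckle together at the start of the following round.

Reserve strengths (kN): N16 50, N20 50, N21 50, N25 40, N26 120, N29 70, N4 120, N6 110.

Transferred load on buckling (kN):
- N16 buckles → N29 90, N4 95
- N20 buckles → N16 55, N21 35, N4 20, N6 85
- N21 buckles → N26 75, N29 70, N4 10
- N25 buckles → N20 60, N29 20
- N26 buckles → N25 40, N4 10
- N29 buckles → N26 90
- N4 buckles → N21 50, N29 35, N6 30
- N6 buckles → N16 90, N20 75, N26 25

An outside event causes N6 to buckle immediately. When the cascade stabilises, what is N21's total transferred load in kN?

35

Round 1 — N6 buckles (initial).
  N16: +90 → 90 ≥ 50
  N20: +75 → 75 ≥ 50
  N26: +25 → 25 < 120
Round 2 — N16, N20 buckle.
  N21: +35 → 35 < 50
  N29: +90 → 90 ≥ 70
  N4: +95+20 → 115 < 120
Round 3 — N29 buckles.
  N26: +90 → 115 < 120
No further bucklings.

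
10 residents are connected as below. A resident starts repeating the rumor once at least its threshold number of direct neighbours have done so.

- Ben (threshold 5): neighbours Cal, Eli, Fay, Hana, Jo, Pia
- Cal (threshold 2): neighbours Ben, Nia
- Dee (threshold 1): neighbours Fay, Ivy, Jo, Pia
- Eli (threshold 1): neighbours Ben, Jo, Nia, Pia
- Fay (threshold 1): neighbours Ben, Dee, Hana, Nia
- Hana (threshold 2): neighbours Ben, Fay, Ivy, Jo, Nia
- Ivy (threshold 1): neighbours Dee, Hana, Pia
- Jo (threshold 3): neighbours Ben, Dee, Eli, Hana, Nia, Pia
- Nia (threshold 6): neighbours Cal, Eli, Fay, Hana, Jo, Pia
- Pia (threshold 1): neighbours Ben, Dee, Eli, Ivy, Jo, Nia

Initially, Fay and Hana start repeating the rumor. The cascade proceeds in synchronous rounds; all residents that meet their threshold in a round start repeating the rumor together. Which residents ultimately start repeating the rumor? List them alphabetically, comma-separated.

Round 1 — Fay, Hana start repeating the rumor (initial).
Round 2 — checking thresholds:
  Ben: 2 of 6 neighbours < 5, holds.
  Dee: 1 of 4 neighbours ≥ 1, starts repeating the rumor.
  Ivy: 1 of 3 neighbours ≥ 1, starts repeating the rumor.
  Jo: 1 of 6 neighbours < 3, holds.
  Nia: 2 of 6 neighbours < 6, holds.
Round 3 — checking thresholds:
  Ben: 2 of 6 neighbours < 5, holds.
  Jo: 2 of 6 neighbours < 3, holds.
  Nia: 2 of 6 neighbours < 6, holds.
  Pia: 2 of 6 neighbours ≥ 1, starts repeating the rumor.
Round 4 — checking thresholds:
  Ben: 3 of 6 neighbours < 5, holds.
  Eli: 1 of 4 neighbours ≥ 1, starts repeating the rumor.
  Jo: 3 of 6 neighbours ≥ 3, starts repeating the rumor.
  Nia: 3 of 6 neighbours < 6, holds.
Round 5 — checking thresholds:
  Ben: 5 of 6 neighbours ≥ 5, starts repeating the rumor.
  Nia: 5 of 6 neighbours < 6, holds.
Round 6 — no new spreads; cascade stops.

Ben, Dee, Eli, Fay, Hana, Ivy, Jo, Pia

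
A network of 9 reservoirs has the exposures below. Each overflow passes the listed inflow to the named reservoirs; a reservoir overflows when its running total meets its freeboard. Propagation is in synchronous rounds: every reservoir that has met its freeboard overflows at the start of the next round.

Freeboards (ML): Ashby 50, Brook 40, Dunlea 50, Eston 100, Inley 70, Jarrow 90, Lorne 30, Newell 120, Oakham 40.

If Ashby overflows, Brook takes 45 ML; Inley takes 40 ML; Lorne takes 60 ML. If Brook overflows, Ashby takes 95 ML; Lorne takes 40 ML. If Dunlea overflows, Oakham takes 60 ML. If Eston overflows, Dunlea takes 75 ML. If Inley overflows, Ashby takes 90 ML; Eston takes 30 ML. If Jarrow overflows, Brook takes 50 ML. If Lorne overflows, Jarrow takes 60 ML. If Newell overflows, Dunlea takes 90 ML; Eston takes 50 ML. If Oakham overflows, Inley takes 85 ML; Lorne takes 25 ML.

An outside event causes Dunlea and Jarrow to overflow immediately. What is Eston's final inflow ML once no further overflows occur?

Round 1 — Dunlea, Jarrow overflow (initial).
  Brook: +50 → 50 ≥ 40
  Oakham: +60 → 60 ≥ 40
Round 2 — Brook, Oakham overflow.
  Ashby: +95 → 95 ≥ 50
  Inley: +85 → 85 ≥ 70
  Lorne: +40+25 → 65 ≥ 30
Round 3 — Ashby, Inley, Lorne overflow.
  Eston: +30 → 30 < 100
No further overflows.

30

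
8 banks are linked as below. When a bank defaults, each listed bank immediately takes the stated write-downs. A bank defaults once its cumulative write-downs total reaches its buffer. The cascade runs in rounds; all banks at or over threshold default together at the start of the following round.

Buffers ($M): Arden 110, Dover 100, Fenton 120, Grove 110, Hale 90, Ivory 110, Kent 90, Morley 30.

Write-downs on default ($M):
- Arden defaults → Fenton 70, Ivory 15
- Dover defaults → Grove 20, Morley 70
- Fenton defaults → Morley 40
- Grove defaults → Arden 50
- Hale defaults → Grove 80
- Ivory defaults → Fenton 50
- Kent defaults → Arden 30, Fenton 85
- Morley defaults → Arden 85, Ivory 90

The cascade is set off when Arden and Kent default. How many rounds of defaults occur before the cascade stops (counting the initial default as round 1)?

Round 1 — Arden, Kent default (initial).
  Fenton: +70+85 → 155 ≥ 120
  Ivory: +15 → 15 < 110
Round 2 — Fenton defaults.
  Morley: +40 → 40 ≥ 30
Round 3 — Morley defaults.
  Ivory: +90 → 105 < 110
No further defaults.

3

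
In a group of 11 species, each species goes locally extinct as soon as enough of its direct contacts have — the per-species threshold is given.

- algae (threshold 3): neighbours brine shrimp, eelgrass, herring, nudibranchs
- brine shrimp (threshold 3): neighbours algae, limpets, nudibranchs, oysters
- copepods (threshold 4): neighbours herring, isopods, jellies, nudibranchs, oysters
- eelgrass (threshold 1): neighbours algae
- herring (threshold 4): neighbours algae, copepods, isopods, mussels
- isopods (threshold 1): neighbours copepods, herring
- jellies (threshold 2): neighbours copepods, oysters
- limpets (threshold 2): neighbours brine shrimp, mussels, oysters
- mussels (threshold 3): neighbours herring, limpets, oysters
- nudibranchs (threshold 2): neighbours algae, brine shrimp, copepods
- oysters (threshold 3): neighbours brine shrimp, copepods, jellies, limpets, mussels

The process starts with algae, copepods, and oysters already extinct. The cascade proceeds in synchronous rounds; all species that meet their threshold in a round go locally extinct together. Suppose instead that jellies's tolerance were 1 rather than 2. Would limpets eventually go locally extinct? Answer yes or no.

With jellies's tolerance at 1:
Round 1 — algae, copepods, oysters go locally extinct (initial).
Round 2 — checking thresholds:
  brine shrimp: 2 of 4 neighbours < 3, holds.
  eelgrass: 1 of 1 neighbours ≥ 1, goes locally extinct.
  herring: 2 of 4 neighbours < 4, holds.
  isopods: 1 of 2 neighbours ≥ 1, goes locally extinct.
  jellies: 2 of 2 neighbours ≥ 1, goes locally extinct.
  limpets: 1 of 3 neighbours < 2, holds.
  mussels: 1 of 3 neighbours < 3, holds.
  nudibranchs: 2 of 3 neighbours ≥ 2, goes locally extinct.
Round 3 — checking thresholds:
  brine shrimp: 3 of 4 neighbours ≥ 3, goes locally extinct.
  herring: 3 of 4 neighbours < 4, holds.
  limpets: 1 of 3 neighbours < 2, holds.
  mussels: 1 of 3 neighbours < 3, holds.
Round 4 — checking thresholds:
  herring: 3 of 4 neighbours < 4, holds.
  limpets: 2 of 3 neighbours ≥ 2, goes locally extinct.
  mussels: 1 of 3 neighbours < 3, holds.
Round 5 — no new extinctions; cascade stops.

yes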